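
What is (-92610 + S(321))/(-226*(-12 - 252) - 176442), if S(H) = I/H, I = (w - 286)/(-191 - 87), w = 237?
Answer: 8264331131/10421035164 ≈ 0.79304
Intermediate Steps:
I = 49/278 (I = (237 - 286)/(-191 - 87) = -49/(-278) = -49*(-1/278) = 49/278 ≈ 0.17626)
S(H) = 49/(278*H)
(-92610 + S(321))/(-226*(-12 - 252) - 176442) = (-92610 + (49/278)/321)/(-226*(-12 - 252) - 176442) = (-92610 + (49/278)*(1/321))/(-226*(-264) - 176442) = (-92610 + 49/89238)/(59664 - 176442) = -8264331131/89238/(-116778) = -8264331131/89238*(-1/116778) = 8264331131/10421035164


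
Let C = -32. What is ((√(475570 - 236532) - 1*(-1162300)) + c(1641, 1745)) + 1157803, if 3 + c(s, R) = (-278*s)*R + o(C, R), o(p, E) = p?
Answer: -793745442 + √239038 ≈ -7.9375e+8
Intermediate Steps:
c(s, R) = -35 - 278*R*s (c(s, R) = -3 + ((-278*s)*R - 32) = -3 + (-278*R*s - 32) = -3 + (-32 - 278*R*s) = -35 - 278*R*s)
((√(475570 - 236532) - 1*(-1162300)) + c(1641, 1745)) + 1157803 = ((√(475570 - 236532) - 1*(-1162300)) + (-35 - 278*1745*1641)) + 1157803 = ((√239038 + 1162300) + (-35 - 796065510)) + 1157803 = ((1162300 + √239038) - 796065545) + 1157803 = (-794903245 + √239038) + 1157803 = -793745442 + √239038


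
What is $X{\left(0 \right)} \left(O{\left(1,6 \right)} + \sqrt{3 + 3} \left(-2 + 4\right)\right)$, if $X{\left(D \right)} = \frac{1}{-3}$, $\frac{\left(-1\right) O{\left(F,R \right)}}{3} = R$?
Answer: $6 - \frac{2 \sqrt{6}}{3} \approx 4.367$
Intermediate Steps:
$O{\left(F,R \right)} = - 3 R$
$X{\left(D \right)} = - \frac{1}{3}$
$X{\left(0 \right)} \left(O{\left(1,6 \right)} + \sqrt{3 + 3} \left(-2 + 4\right)\right) = - \frac{\left(-3\right) 6 + \sqrt{3 + 3} \left(-2 + 4\right)}{3} = - \frac{-18 + \sqrt{6} \cdot 2}{3} = - \frac{-18 + 2 \sqrt{6}}{3} = 6 - \frac{2 \sqrt{6}}{3}$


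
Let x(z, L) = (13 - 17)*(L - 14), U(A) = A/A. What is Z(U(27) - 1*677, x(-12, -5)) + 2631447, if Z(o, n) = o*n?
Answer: 2580071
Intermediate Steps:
U(A) = 1
x(z, L) = 56 - 4*L (x(z, L) = -4*(-14 + L) = 56 - 4*L)
Z(o, n) = n*o
Z(U(27) - 1*677, x(-12, -5)) + 2631447 = (56 - 4*(-5))*(1 - 1*677) + 2631447 = (56 + 20)*(1 - 677) + 2631447 = 76*(-676) + 2631447 = -51376 + 2631447 = 2580071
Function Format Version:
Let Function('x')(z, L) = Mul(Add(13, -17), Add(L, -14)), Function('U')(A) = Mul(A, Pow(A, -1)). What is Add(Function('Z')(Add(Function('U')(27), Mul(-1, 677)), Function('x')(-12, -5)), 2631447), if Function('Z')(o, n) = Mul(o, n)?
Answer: 2580071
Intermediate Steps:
Function('U')(A) = 1
Function('x')(z, L) = Add(56, Mul(-4, L)) (Function('x')(z, L) = Mul(-4, Add(-14, L)) = Add(56, Mul(-4, L)))
Function('Z')(o, n) = Mul(n, o)
Add(Function('Z')(Add(Function('U')(27), Mul(-1, 677)), Function('x')(-12, -5)), 2631447) = Add(Mul(Add(56, Mul(-4, -5)), Add(1, Mul(-1, 677))), 2631447) = Add(Mul(Add(56, 20), Add(1, -677)), 2631447) = Add(Mul(76, -676), 2631447) = Add(-51376, 2631447) = 2580071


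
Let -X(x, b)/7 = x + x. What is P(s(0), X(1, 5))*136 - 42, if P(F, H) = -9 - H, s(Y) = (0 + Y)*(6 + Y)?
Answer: 638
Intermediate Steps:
X(x, b) = -14*x (X(x, b) = -7*(x + x) = -14*x)
s(Y) = Y*(6 + Y)
P(s(0), X(1, 5))*136 - 42 = (-9 - (-14))*136 - 42 = (-9 - 1*(-14))*136 - 42 = (-9 + 14)*136 - 42 = 5*136 - 42 = 680 - 42 = 638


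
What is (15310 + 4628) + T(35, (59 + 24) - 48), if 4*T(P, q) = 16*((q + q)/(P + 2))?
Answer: 737986/37 ≈ 19946.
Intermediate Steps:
T(P, q) = 8*q/(2 + P) (T(P, q) = (16*((q + q)/(P + 2)))/4 = (16*((2*q)/(2 + P)))/4 = (16*(2*q/(2 + P)))/4 = (32*q/(2 + P))/4 = 8*q/(2 + P))
(15310 + 4628) + T(35, (59 + 24) - 48) = (15310 + 4628) + 8*((59 + 24) - 48)/(2 + 35) = 19938 + 8*(83 - 48)/37 = 19938 + 8*35*(1/37) = 19938 + 280/37 = 737986/37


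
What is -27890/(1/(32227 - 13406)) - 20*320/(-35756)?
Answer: -4692239229310/8939 ≈ -5.2492e+8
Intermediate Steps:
-27890/(1/(32227 - 13406)) - 20*320/(-35756) = -27890/(1/18821) - 6400*(-1/35756) = -27890/1/18821 + 1600/8939 = -27890*18821 + 1600/8939 = -524917690 + 1600/8939 = -4692239229310/8939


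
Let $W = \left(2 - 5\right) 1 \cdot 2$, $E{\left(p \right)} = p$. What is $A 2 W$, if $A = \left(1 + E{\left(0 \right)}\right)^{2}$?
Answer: $-12$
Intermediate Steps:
$W = -6$ ($W = \left(2 - 5\right) 1 \cdot 2 = \left(-3\right) 1 \cdot 2 = \left(-3\right) 2 = -6$)
$A = 1$ ($A = \left(1 + 0\right)^{2} = 1^{2} = 1$)
$A 2 W = 1 \cdot 2 \left(-6\right) = 2 \left(-6\right) = -12$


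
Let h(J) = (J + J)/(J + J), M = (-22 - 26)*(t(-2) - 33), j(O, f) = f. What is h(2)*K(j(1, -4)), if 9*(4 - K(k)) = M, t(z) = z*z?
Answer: -452/3 ≈ -150.67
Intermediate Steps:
t(z) = z²
M = 1392 (M = (-22 - 26)*((-2)² - 33) = -48*(4 - 33) = -48*(-29) = 1392)
K(k) = -452/3 (K(k) = 4 - ⅑*1392 = 4 - 464/3 = -452/3)
h(J) = 1 (h(J) = (2*J)/((2*J)) = (2*J)*(1/(2*J)) = 1)
h(2)*K(j(1, -4)) = 1*(-452/3) = -452/3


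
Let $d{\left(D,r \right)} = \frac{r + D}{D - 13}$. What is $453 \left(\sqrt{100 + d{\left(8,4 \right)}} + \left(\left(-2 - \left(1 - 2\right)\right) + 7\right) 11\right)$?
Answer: $29898 + \frac{906 \sqrt{610}}{5} \approx 34373.0$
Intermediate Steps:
$d{\left(D,r \right)} = \frac{D + r}{-13 + D}$
$453 \left(\sqrt{100 + d{\left(8,4 \right)}} + \left(\left(-2 - \left(1 - 2\right)\right) + 7\right) 11\right) = 453 \left(\sqrt{100 + \frac{8 + 4}{-13 + 8}} + \left(\left(-2 - \left(1 - 2\right)\right) + 7\right) 11\right) = 453 \left(\sqrt{100 + \frac{1}{-5} \cdot 12} + \left(\left(-2 - -1\right) + 7\right) 11\right) = 453 \left(\sqrt{100 - \frac{12}{5}} + \left(\left(-2 + 1\right) + 7\right) 11\right) = 453 \left(\sqrt{100 - \frac{12}{5}} + \left(-1 + 7\right) 11\right) = 453 \left(\sqrt{\frac{488}{5}} + 6 \cdot 11\right) = 453 \left(\frac{2 \sqrt{610}}{5} + 66\right) = 453 \left(66 + \frac{2 \sqrt{610}}{5}\right) = 29898 + \frac{906 \sqrt{610}}{5}$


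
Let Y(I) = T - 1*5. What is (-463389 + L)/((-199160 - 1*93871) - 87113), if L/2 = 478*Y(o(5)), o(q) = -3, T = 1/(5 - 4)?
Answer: 467213/380144 ≈ 1.2290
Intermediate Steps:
T = 1 (T = 1/1 = 1)
Y(I) = -4 (Y(I) = 1 - 1*5 = 1 - 5 = -4)
L = -3824 (L = 2*(478*(-4)) = 2*(-1912) = -3824)
(-463389 + L)/((-199160 - 1*93871) - 87113) = (-463389 - 3824)/((-199160 - 1*93871) - 87113) = -467213/((-199160 - 93871) - 87113) = -467213/(-293031 - 87113) = -467213/(-380144) = -467213*(-1/380144) = 467213/380144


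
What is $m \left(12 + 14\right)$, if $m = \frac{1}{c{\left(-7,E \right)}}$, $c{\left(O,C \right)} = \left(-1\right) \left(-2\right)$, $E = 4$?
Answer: $13$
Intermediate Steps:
$c{\left(O,C \right)} = 2$
$m = \frac{1}{2} \approx 0.5$
$m \left(12 + 14\right) = \frac{12 + 14}{2} = \frac{1}{2} \cdot 26 = 13$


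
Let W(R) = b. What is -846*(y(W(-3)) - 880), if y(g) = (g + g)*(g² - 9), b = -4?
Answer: 791856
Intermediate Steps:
W(R) = -4
y(g) = 2*g*(-9 + g²) (y(g) = (2*g)*(-9 + g²) = 2*g*(-9 + g²))
-846*(y(W(-3)) - 880) = -846*(2*(-4)*(-9 + (-4)²) - 880) = -846*(2*(-4)*(-9 + 16) - 880) = -846*(2*(-4)*7 - 880) = -846*(-56 - 880) = -846*(-936) = 791856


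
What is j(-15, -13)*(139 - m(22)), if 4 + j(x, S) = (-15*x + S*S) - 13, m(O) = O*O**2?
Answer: -3961893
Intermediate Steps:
m(O) = O**3
j(x, S) = -17 + S**2 - 15*x (j(x, S) = -4 + ((-15*x + S*S) - 13) = -4 + ((-15*x + S**2) - 13) = -4 + ((S**2 - 15*x) - 13) = -4 + (-13 + S**2 - 15*x) = -17 + S**2 - 15*x)
j(-15, -13)*(139 - m(22)) = (-17 + (-13)**2 - 15*(-15))*(139 - 1*22**3) = (-17 + 169 + 225)*(139 - 1*10648) = 377*(139 - 10648) = 377*(-10509) = -3961893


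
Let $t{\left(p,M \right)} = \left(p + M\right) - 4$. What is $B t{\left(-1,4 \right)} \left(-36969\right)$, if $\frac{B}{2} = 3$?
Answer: $221814$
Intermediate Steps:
$t{\left(p,M \right)} = -4 + M + p$ ($t{\left(p,M \right)} = \left(M + p\right) - 4 = -4 + M + p$)
$B = 6$ ($B = 2 \cdot 3 = 6$)
$B t{\left(-1,4 \right)} \left(-36969\right) = 6 \left(-4 + 4 - 1\right) \left(-36969\right) = 6 \left(-1\right) \left(-36969\right) = \left(-6\right) \left(-36969\right) = 221814$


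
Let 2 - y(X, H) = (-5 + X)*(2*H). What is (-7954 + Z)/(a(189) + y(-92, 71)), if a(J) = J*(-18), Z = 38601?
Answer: 1613/546 ≈ 2.9542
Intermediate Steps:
y(X, H) = 2 - 2*H*(-5 + X) (y(X, H) = 2 - (-5 + X)*2*H = 2 - 2*H*(-5 + X))
a(J) = -18*J
(-7954 + Z)/(a(189) + y(-92, 71)) = (-7954 + 38601)/(-18*189 + (2 + 10*71 - 2*71*(-92))) = 30647/(-3402 + (2 + 710 + 13064)) = 30647/(-3402 + 13776) = 30647/10374 = 30647*(1/10374) = 1613/546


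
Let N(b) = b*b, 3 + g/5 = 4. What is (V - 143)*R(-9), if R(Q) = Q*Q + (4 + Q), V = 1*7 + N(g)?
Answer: -8436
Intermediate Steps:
g = 5 (g = -15 + 5*4 = -15 + 20 = 5)
N(b) = b²
V = 32 (V = 1*7 + 5² = 7 + 25 = 32)
R(Q) = 4 + Q + Q² (R(Q) = Q² + (4 + Q) = 4 + Q + Q²)
(V - 143)*R(-9) = (32 - 143)*(4 - 9 + (-9)²) = -111*(4 - 9 + 81) = -111*76 = -8436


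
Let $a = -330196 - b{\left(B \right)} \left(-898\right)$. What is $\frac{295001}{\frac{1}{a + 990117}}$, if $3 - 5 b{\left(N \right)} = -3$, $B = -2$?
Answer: $\frac{974976239993}{5} \approx 1.95 \cdot 10^{11}$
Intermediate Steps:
$b{\left(N \right)} = \frac{6}{5}$ ($b{\left(N \right)} = \frac{3}{5} - - \frac{3}{5} = \frac{3}{5} + \frac{3}{5} = \frac{6}{5}$)
$a = - \frac{1645592}{5}$ ($a = -330196 - \frac{6}{5} \left(-898\right) = -330196 - - \frac{5388}{5} = -330196 + \frac{5388}{5} = - \frac{1645592}{5} \approx -3.2912 \cdot 10^{5}$)
$\frac{295001}{\frac{1}{a + 990117}} = \frac{295001}{\frac{1}{- \frac{1645592}{5} + 990117}} = \frac{295001}{\frac{1}{\frac{3304993}{5}}} = \frac{295001}{\frac{5}{3304993}} = 295001 \cdot \frac{3304993}{5} = \frac{974976239993}{5}$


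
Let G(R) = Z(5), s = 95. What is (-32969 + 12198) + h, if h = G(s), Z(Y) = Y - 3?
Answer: -20769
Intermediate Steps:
Z(Y) = -3 + Y
G(R) = 2 (G(R) = -3 + 5 = 2)
h = 2
(-32969 + 12198) + h = (-32969 + 12198) + 2 = -20771 + 2 = -20769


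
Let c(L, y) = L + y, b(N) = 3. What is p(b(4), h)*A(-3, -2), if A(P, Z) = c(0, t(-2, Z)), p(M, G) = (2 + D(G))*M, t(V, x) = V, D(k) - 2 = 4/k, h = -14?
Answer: -156/7 ≈ -22.286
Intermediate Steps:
D(k) = 2 + 4/k
p(M, G) = M*(4 + 4/G) (p(M, G) = (2 + (2 + 4/G))*M = (4 + 4/G)*M = M*(4 + 4/G))
A(P, Z) = -2 (A(P, Z) = 0 - 2 = -2)
p(b(4), h)*A(-3, -2) = (4*3*(1 - 14)/(-14))*(-2) = (4*3*(-1/14)*(-13))*(-2) = (78/7)*(-2) = -156/7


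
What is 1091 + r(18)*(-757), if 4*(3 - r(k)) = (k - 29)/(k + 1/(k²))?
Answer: -7557427/5833 ≈ -1295.6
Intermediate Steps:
r(k) = 3 - (-29 + k)/(4*(k + k⁻²)) (r(k) = 3 - (k - 29)/(4*(k + 1/(k²))) = 3 - (-29 + k)/(4*(k + k⁻²)))
1091 + r(18)*(-757) = 1091 + ((12 + 11*18³ + 29*18²)/(4*(1 + 18³)))*(-757) = 1091 + ((12 + 11*5832 + 29*324)/(4*(1 + 5832)))*(-757) = 1091 + ((¼)*(12 + 64152 + 9396)/5833)*(-757) = 1091 + ((¼)*(1/5833)*73560)*(-757) = 1091 + (18390/5833)*(-757) = 1091 - 13921230/5833 = -7557427/5833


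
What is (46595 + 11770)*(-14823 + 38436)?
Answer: 1378172745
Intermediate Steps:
(46595 + 11770)*(-14823 + 38436) = 58365*23613 = 1378172745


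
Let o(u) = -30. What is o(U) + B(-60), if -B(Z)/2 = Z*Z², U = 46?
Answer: 431970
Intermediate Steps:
B(Z) = -2*Z³ (B(Z) = -2*Z*Z² = -2*Z³)
o(U) + B(-60) = -30 - 2*(-60)³ = -30 - 2*(-216000) = -30 + 432000 = 431970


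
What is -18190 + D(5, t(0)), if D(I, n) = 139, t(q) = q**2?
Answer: -18051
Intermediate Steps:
-18190 + D(5, t(0)) = -18190 + 139 = -18051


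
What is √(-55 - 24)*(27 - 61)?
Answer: -34*I*√79 ≈ -302.2*I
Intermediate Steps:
√(-55 - 24)*(27 - 61) = √(-79)*(-34) = (I*√79)*(-34) = -34*I*√79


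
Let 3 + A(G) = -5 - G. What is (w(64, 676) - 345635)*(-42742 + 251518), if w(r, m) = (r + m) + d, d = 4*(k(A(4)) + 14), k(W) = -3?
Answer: -71996612376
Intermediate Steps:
A(G) = -8 - G (A(G) = -3 + (-5 - G) = -8 - G)
d = 44 (d = 4*(-3 + 14) = 4*11 = 44)
w(r, m) = 44 + m + r (w(r, m) = (r + m) + 44 = (m + r) + 44 = 44 + m + r)
(w(64, 676) - 345635)*(-42742 + 251518) = ((44 + 676 + 64) - 345635)*(-42742 + 251518) = (784 - 345635)*208776 = -344851*208776 = -71996612376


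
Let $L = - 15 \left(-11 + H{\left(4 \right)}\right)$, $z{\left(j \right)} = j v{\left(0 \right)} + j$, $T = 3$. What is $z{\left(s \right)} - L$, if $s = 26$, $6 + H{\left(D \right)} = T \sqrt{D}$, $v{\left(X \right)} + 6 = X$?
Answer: $-295$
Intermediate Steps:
$v{\left(X \right)} = -6 + X$
$H{\left(D \right)} = -6 + 3 \sqrt{D}$
$z{\left(j \right)} = - 5 j$ ($z{\left(j \right)} = j \left(-6 + 0\right) + j = j \left(-6\right) + j = - 6 j + j = - 5 j$)
$L = 165$ ($L = - 15 \left(-11 - \left(6 - 3 \sqrt{4}\right)\right) = - 15 \left(-11 + \left(-6 + 3 \cdot 2\right)\right) = - 15 \left(-11 + \left(-6 + 6\right)\right) = - 15 \left(-11 + 0\right) = \left(-15\right) \left(-11\right) = 165$)
$z{\left(s \right)} - L = \left(-5\right) 26 - 165 = -130 - 165 = -295$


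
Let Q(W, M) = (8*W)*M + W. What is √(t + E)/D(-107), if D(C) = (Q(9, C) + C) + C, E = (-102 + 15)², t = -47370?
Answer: -I*√39801/7909 ≈ -0.025225*I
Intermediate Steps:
E = 7569 (E = (-87)² = 7569)
Q(W, M) = W + 8*M*W (Q(W, M) = 8*M*W + W = W + 8*M*W)
D(C) = 9 + 74*C (D(C) = (9*(1 + 8*C) + C) + C = ((9 + 72*C) + C) + C = (9 + 73*C) + C = 9 + 74*C)
√(t + E)/D(-107) = √(-47370 + 7569)/(9 + 74*(-107)) = √(-39801)/(9 - 7918) = (I*√39801)/(-7909) = (I*√39801)*(-1/7909) = -I*√39801/7909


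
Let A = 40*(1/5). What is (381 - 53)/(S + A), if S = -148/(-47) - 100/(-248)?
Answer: 955792/33663 ≈ 28.393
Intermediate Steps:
A = 8 (A = 40*(1*(⅕)) = 40*(⅕) = 8)
S = 10351/2914 (S = -148*(-1/47) - 100*(-1/248) = 148/47 + 25/62 = 10351/2914 ≈ 3.5522)
(381 - 53)/(S + A) = (381 - 53)/(10351/2914 + 8) = 328/(33663/2914) = 328*(2914/33663) = 955792/33663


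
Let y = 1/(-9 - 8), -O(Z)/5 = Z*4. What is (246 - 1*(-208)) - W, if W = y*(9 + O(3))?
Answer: 451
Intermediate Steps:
O(Z) = -20*Z (O(Z) = -5*Z*4 = -20*Z)
y = -1/17 (y = 1/(-17) = -1/17 ≈ -0.058824)
W = 3 (W = -(9 - 20*3)/17 = -(9 - 60)/17 = -1/17*(-51) = 3)
(246 - 1*(-208)) - W = (246 - 1*(-208)) - 1*3 = (246 + 208) - 3 = 454 - 3 = 451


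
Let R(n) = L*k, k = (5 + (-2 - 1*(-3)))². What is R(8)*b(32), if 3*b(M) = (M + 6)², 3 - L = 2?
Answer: 17328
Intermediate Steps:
L = 1 (L = 3 - 1*2 = 3 - 2 = 1)
k = 36 (k = (5 + (-2 + 3))² = (5 + 1)² = 6² = 36)
R(n) = 36 (R(n) = 1*36 = 36)
b(M) = (6 + M)²/3 (b(M) = (M + 6)²/3 = (6 + M)²/3)
R(8)*b(32) = 36*((6 + 32)²/3) = 36*((⅓)*38²) = 36*((⅓)*1444) = 36*(1444/3) = 17328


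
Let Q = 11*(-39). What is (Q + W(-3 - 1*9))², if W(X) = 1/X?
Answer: 26512201/144 ≈ 1.8411e+5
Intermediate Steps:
Q = -429
W(X) = 1/X
(Q + W(-3 - 1*9))² = (-429 + 1/(-3 - 1*9))² = (-429 + 1/(-3 - 9))² = (-429 + 1/(-12))² = (-429 - 1/12)² = (-5149/12)² = 26512201/144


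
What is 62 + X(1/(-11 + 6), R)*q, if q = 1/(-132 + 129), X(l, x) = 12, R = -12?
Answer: 58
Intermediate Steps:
q = -1/3 (q = 1/(-3) = -1/3 ≈ -0.33333)
62 + X(1/(-11 + 6), R)*q = 62 + 12*(-1/3) = 62 - 4 = 58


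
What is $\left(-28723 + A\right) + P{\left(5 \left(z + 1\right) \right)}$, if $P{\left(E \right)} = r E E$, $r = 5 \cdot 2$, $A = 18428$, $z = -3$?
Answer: $-9295$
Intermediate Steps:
$r = 10$
$P{\left(E \right)} = 10 E^{2}$ ($P{\left(E \right)} = 10 E E = 10 E^{2}$)
$\left(-28723 + A\right) + P{\left(5 \left(z + 1\right) \right)} = \left(-28723 + 18428\right) + 10 \left(5 \left(-3 + 1\right)\right)^{2} = -10295 + 10 \left(5 \left(-2\right)\right)^{2} = -10295 + 10 \left(-10\right)^{2} = -10295 + 10 \cdot 100 = -10295 + 1000 = -9295$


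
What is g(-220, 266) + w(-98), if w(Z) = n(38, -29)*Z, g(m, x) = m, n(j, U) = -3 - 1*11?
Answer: 1152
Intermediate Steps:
n(j, U) = -14 (n(j, U) = -3 - 11 = -14)
w(Z) = -14*Z
g(-220, 266) + w(-98) = -220 - 14*(-98) = -220 + 1372 = 1152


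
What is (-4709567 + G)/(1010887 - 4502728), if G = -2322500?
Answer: 7032067/3491841 ≈ 2.0139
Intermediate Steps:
(-4709567 + G)/(1010887 - 4502728) = (-4709567 - 2322500)/(1010887 - 4502728) = -7032067/(-3491841) = -7032067*(-1/3491841) = 7032067/3491841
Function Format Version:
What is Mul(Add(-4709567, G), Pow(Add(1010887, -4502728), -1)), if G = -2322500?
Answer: Rational(7032067, 3491841) ≈ 2.0139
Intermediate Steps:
Mul(Add(-4709567, G), Pow(Add(1010887, -4502728), -1)) = Mul(Add(-4709567, -2322500), Pow(Add(1010887, -4502728), -1)) = Mul(-7032067, Pow(-3491841, -1)) = Mul(-7032067, Rational(-1, 3491841)) = Rational(7032067, 3491841)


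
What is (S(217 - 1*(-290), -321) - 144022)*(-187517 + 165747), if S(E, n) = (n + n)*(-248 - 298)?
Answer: -4495722700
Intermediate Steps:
S(E, n) = -1092*n (S(E, n) = (2*n)*(-546) = -1092*n)
(S(217 - 1*(-290), -321) - 144022)*(-187517 + 165747) = (-1092*(-321) - 144022)*(-187517 + 165747) = (350532 - 144022)*(-21770) = 206510*(-21770) = -4495722700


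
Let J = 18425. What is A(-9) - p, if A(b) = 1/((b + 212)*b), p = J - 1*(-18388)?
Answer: -67257352/1827 ≈ -36813.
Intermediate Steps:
p = 36813 (p = 18425 - 1*(-18388) = 18425 + 18388 = 36813)
A(b) = 1/(b*(212 + b)) (A(b) = 1/((212 + b)*b) = 1/(b*(212 + b)))
A(-9) - p = 1/((-9)*(212 - 9)) - 1*36813 = -⅑/203 - 36813 = -⅑*1/203 - 36813 = -1/1827 - 36813 = -67257352/1827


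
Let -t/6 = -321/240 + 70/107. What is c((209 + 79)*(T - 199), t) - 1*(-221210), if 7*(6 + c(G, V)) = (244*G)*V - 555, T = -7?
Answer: -30923254633/3745 ≈ -8.2572e+6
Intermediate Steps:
t = 17547/4280 (t = -6*(-321/240 + 70/107) = -6*(-321*1/240 + 70*(1/107)) = -6*(-107/80 + 70/107) = -6*(-5849/8560) = 17547/4280 ≈ 4.0998)
c(G, V) = -597/7 + 244*G*V/7 (c(G, V) = -6 + ((244*G)*V - 555)/7 = -6 + (244*G*V - 555)/7 = -6 + (-555 + 244*G*V)/7 = -6 + (-555/7 + 244*G*V/7) = -597/7 + 244*G*V/7)
c((209 + 79)*(T - 199), t) - 1*(-221210) = (-597/7 + (244/7)*((209 + 79)*(-7 - 199))*(17547/4280)) - 1*(-221210) = (-597/7 + (244/7)*(288*(-206))*(17547/4280)) + 221210 = (-597/7 + (244/7)*(-59328)*(17547/4280)) + 221210 = (-597/7 - 31751366688/3745) + 221210 = -31751686083/3745 + 221210 = -30923254633/3745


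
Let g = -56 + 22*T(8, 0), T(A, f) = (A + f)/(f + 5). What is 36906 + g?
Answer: 184426/5 ≈ 36885.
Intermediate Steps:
T(A, f) = (A + f)/(5 + f)
g = -104/5 (g = -56 + 22*((8 + 0)/(5 + 0)) = -56 + 22*(8/5) = -56 + 176/5 = -104/5 ≈ -20.800)
36906 + g = 36906 - 104/5 = 184426/5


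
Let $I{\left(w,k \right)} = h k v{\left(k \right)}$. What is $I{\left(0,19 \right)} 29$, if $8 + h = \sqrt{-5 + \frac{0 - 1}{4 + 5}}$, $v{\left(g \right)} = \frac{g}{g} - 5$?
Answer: $17632 - \frac{2204 i \sqrt{46}}{3} \approx 17632.0 - 4982.8 i$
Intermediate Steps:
$v{\left(g \right)} = -4$ ($v{\left(g \right)} = 1 - 5 = -4$)
$h = -8 + \frac{i \sqrt{46}}{3}$ ($h = -8 + \sqrt{-5 + \frac{0 - 1}{4 + 5}} = -8 + \sqrt{-5 - \frac{1}{9}} = -8 + \sqrt{- \frac{46}{9}} = -8 + \frac{i \sqrt{46}}{3} \approx -8.0 + 2.2608 i$)
$I{\left(w,k \right)} = - 4 k \left(-8 + \frac{i \sqrt{46}}{3}\right)$ ($I{\left(w,k \right)} = \left(-8 + \frac{i \sqrt{46}}{3}\right) k \left(-4\right) = k \left(-8 + \frac{i \sqrt{46}}{3}\right) \left(-4\right) = - 4 k \left(-8 + \frac{i \sqrt{46}}{3}\right)$)
$I{\left(0,19 \right)} 29 = \frac{4}{3} \cdot 19 \left(24 - i \sqrt{46}\right) 29 = \left(608 - \frac{76 i \sqrt{46}}{3}\right) 29 = 17632 - \frac{2204 i \sqrt{46}}{3}$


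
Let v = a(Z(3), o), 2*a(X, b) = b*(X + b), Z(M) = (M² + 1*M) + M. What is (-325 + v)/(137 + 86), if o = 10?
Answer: -200/223 ≈ -0.89686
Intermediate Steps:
Z(M) = M² + 2*M (Z(M) = (M² + M) + M = (M + M²) + M = M² + 2*M)
a(X, b) = b*(X + b)/2 (a(X, b) = (b*(X + b))/2 = b*(X + b)/2)
v = 125 (v = (½)*10*(3*(2 + 3) + 10) = (½)*10*(3*5 + 10) = (½)*10*(15 + 10) = (½)*10*25 = 125)
(-325 + v)/(137 + 86) = (-325 + 125)/(137 + 86) = -200/223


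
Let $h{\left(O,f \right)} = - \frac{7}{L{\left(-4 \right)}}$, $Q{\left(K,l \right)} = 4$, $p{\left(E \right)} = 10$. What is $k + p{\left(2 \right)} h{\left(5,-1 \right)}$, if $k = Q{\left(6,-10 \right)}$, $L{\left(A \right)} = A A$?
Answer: $- \frac{3}{8} \approx -0.375$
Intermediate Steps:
$L{\left(A \right)} = A^{2}$
$k = 4$
$h{\left(O,f \right)} = - \frac{7}{16}$ ($h{\left(O,f \right)} = - \frac{7}{\left(-4\right)^{2}} = - \frac{7}{16}$)
$k + p{\left(2 \right)} h{\left(5,-1 \right)} = 4 + 10 \left(- \frac{7}{16}\right) = 4 - \frac{35}{8} = - \frac{3}{8}$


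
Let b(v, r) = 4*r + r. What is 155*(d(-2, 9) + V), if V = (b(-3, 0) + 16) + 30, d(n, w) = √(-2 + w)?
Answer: 7130 + 155*√7 ≈ 7540.1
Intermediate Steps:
b(v, r) = 5*r
V = 46 (V = (5*0 + 16) + 30 = (0 + 16) + 30 = 16 + 30 = 46)
155*(d(-2, 9) + V) = 155*(√(-2 + 9) + 46) = 155*(√7 + 46) = 155*(46 + √7) = 7130 + 155*√7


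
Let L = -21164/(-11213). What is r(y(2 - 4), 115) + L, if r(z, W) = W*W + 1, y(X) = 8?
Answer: 148324302/11213 ≈ 13228.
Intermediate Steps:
r(z, W) = 1 + W**2 (r(z, W) = W**2 + 1 = 1 + W**2)
L = 21164/11213 (L = -21164*(-1/11213) = 21164/11213 ≈ 1.8875)
r(y(2 - 4), 115) + L = (1 + 115**2) + 21164/11213 = (1 + 13225) + 21164/11213 = 13226 + 21164/11213 = 148324302/11213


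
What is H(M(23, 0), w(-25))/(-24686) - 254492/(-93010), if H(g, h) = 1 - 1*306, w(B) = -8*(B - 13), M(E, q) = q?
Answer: 3155378781/1148022430 ≈ 2.7485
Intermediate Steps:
w(B) = 104 - 8*B (w(B) = -8*(-13 + B) = 104 - 8*B)
H(g, h) = -305 (H(g, h) = 1 - 306 = -305)
H(M(23, 0), w(-25))/(-24686) - 254492/(-93010) = -305/(-24686) - 254492/(-93010) = -305*(-1/24686) - 254492*(-1/93010) = 305/24686 + 127246/46505 = 3155378781/1148022430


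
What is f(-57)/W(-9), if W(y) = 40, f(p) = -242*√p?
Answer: -121*I*√57/20 ≈ -45.677*I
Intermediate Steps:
f(-57)/W(-9) = -242*I*√57/40 = -242*I*√57*(1/40) = -121*I*√57/20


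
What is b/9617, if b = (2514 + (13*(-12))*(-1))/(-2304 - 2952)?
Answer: -445/8424492 ≈ -5.2822e-5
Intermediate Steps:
b = -445/876 (b = (2514 - 156*(-1))/(-5256) = (2514 + 156)*(-1/5256) = 2670*(-1/5256) = -445/876 ≈ -0.50799)
b/9617 = -445/876/9617 = -445/876*1/9617 = -445/8424492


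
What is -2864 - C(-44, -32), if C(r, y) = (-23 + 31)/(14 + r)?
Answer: -42956/15 ≈ -2863.7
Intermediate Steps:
C(r, y) = 8/(14 + r)
-2864 - C(-44, -32) = -2864 - 8/(14 - 44) = -2864 - 8/(-30) = -2864 - 8*(-1)/30 = -2864 - 1*(-4/15) = -2864 + 4/15 = -42956/15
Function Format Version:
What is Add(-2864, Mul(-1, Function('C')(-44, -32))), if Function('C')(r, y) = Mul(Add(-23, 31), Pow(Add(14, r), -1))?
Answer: Rational(-42956, 15) ≈ -2863.7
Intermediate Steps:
Function('C')(r, y) = Mul(8, Pow(Add(14, r), -1))
Add(-2864, Mul(-1, Function('C')(-44, -32))) = Add(-2864, Mul(-1, Mul(8, Pow(Add(14, -44), -1)))) = Add(-2864, Mul(-1, Mul(8, Pow(-30, -1)))) = Add(-2864, Mul(-1, Mul(8, Rational(-1, 30)))) = Add(-2864, Mul(-1, Rational(-4, 15))) = Add(-2864, Rational(4, 15)) = Rational(-42956, 15)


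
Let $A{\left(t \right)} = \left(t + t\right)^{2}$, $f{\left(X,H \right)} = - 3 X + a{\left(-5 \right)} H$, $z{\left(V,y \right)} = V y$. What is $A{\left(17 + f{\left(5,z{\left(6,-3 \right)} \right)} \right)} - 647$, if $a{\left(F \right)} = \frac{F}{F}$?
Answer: $377$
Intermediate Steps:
$a{\left(F \right)} = 1$
$f{\left(X,H \right)} = H - 3 X$ ($f{\left(X,H \right)} = - 3 X + 1 H = - 3 X + H = H - 3 X$)
$A{\left(t \right)} = 4 t^{2}$ ($A{\left(t \right)} = \left(2 t\right)^{2} = 4 t^{2}$)
$A{\left(17 + f{\left(5,z{\left(6,-3 \right)} \right)} \right)} - 647 = 4 \left(17 + \left(6 \left(-3\right) - 15\right)\right)^{2} - 647 = 4 \left(17 - 33\right)^{2} - 647 = 4 \left(-16\right)^{2} - 647 = 4 \cdot 256 - 647 = 1024 - 647 = 377$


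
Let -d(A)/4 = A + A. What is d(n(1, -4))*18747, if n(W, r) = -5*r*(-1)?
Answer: 2999520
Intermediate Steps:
n(W, r) = 5*r
d(A) = -8*A (d(A) = -4*(A + A) = -8*A)
d(n(1, -4))*18747 = -40*(-4)*18747 = -8*(-20)*18747 = 160*18747 = 2999520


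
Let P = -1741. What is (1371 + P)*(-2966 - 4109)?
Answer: 2617750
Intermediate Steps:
(1371 + P)*(-2966 - 4109) = (1371 - 1741)*(-2966 - 4109) = -370*(-7075) = 2617750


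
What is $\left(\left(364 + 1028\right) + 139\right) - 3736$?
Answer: $-2205$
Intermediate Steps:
$\left(\left(364 + 1028\right) + 139\right) - 3736 = \left(1392 + 139\right) - 3736 = 1531 - 3736 = -2205$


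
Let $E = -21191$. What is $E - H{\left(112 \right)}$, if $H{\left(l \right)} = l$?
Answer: $-21303$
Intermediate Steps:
$E - H{\left(112 \right)} = -21191 - 112 = -21303$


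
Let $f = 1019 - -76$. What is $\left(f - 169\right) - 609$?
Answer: $317$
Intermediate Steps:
$f = 1095$ ($f = 1019 + 76 = 1095$)
$\left(f - 169\right) - 609 = \left(1095 - 169\right) - 609 = 926 - 609 = 317$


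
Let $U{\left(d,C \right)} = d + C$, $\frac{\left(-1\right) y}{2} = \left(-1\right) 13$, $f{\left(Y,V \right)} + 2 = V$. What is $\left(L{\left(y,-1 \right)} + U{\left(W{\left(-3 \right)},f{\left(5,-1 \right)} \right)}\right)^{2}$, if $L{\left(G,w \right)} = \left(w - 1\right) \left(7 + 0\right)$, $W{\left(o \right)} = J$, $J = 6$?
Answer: $121$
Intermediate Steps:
$W{\left(o \right)} = 6$
$f{\left(Y,V \right)} = -2 + V$
$y = 26$ ($y = - 2 \left(\left(-1\right) 13\right) = \left(-2\right) \left(-13\right) = 26$)
$L{\left(G,w \right)} = -7 + 7 w$ ($L{\left(G,w \right)} = \left(-1 + w\right) 7 = -7 + 7 w$)
$U{\left(d,C \right)} = C + d$
$\left(L{\left(y,-1 \right)} + U{\left(W{\left(-3 \right)},f{\left(5,-1 \right)} \right)}\right)^{2} = \left(\left(-7 + 7 \left(-1\right)\right) + \left(\left(-2 - 1\right) + 6\right)\right)^{2} = \left(\left(-7 - 7\right) + \left(-3 + 6\right)\right)^{2} = \left(-14 + 3\right)^{2} = \left(-11\right)^{2} = 121$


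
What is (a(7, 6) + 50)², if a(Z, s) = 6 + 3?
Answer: 3481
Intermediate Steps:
a(Z, s) = 9
(a(7, 6) + 50)² = (9 + 50)² = 59² = 3481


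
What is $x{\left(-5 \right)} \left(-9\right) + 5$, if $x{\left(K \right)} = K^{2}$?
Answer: $-220$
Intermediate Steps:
$x{\left(-5 \right)} \left(-9\right) + 5 = \left(-5\right)^{2} \left(-9\right) + 5 = 25 \left(-9\right) + 5 = -225 + 5 = -220$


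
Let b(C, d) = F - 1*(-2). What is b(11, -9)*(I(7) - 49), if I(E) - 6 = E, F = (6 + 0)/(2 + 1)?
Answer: -144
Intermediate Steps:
F = 2 (F = 6/3 = 6*(1/3) = 2)
b(C, d) = 4 (b(C, d) = 2 - 1*(-2) = 2 + 2 = 4)
I(E) = 6 + E
b(11, -9)*(I(7) - 49) = 4*((6 + 7) - 49) = 4*(13 - 49) = 4*(-36) = -144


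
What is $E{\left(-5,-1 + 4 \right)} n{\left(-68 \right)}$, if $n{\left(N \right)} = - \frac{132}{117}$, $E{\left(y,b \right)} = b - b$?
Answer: $0$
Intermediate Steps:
$E{\left(y,b \right)} = 0$
$n{\left(N \right)} = - \frac{44}{39}$ ($n{\left(N \right)} = \left(-132\right) \frac{1}{117} = - \frac{44}{39}$)
$E{\left(-5,-1 + 4 \right)} n{\left(-68 \right)} = 0 \left(- \frac{44}{39}\right) = 0$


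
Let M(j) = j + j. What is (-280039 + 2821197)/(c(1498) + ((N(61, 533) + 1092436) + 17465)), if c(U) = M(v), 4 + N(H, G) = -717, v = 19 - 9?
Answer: 1270579/554600 ≈ 2.2910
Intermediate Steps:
v = 10
N(H, G) = -721 (N(H, G) = -4 - 717 = -721)
M(j) = 2*j
c(U) = 20 (c(U) = 2*10 = 20)
(-280039 + 2821197)/(c(1498) + ((N(61, 533) + 1092436) + 17465)) = (-280039 + 2821197)/(20 + ((-721 + 1092436) + 17465)) = 2541158/(20 + (1091715 + 17465)) = 2541158/(20 + 1109180) = 2541158/1109200 = 2541158*(1/1109200) = 1270579/554600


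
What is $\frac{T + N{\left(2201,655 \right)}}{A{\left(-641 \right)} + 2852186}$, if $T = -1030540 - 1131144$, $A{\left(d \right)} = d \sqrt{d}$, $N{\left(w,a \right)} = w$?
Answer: $- \frac{6159247179838}{8135228353317} - \frac{1384228603 i \sqrt{641}}{8135228353317} \approx -0.75711 - 0.0043079 i$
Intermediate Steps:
$A{\left(d \right)} = d^{\frac{3}{2}}$
$T = -2161684$ ($T = -1030540 - 1131144 = -2161684$)
$\frac{T + N{\left(2201,655 \right)}}{A{\left(-641 \right)} + 2852186} = \frac{-2161684 + 2201}{\left(-641\right)^{\frac{3}{2}} + 2852186} = - \frac{2159483}{- 641 i \sqrt{641} + 2852186} = - \frac{2159483}{2852186 - 641 i \sqrt{641}}$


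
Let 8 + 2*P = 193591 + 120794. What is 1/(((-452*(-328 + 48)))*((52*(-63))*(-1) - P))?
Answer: -1/19479166000 ≈ -5.1337e-11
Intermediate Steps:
P = 314377/2 (P = -4 + (193591 + 120794)/2 = -4 + (1/2)*314385 = -4 + 314385/2 = 314377/2 ≈ 1.5719e+5)
1/(((-452*(-328 + 48)))*((52*(-63))*(-1) - P)) = 1/(((-452*(-328 + 48)))*((52*(-63))*(-1) - 1*314377/2)) = 1/(((-452*(-280)))*(-3276*(-1) - 314377/2)) = 1/(126560*(3276 - 314377/2)) = 1/(126560*(-307825/2)) = (1/126560)*(-2/307825) = -1/19479166000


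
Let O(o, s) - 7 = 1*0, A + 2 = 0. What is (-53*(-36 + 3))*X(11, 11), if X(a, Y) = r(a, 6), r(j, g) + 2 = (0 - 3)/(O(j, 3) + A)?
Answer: -22737/5 ≈ -4547.4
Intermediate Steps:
A = -2 (A = -2 + 0 = -2)
O(o, s) = 7 (O(o, s) = 7 + 1*0 = 7 + 0 = 7)
r(j, g) = -13/5 (r(j, g) = -2 + (0 - 3)/(7 - 2) = -2 - 3/5 = -2 - 3*⅕ = -2 - ⅗ = -13/5)
X(a, Y) = -13/5
(-53*(-36 + 3))*X(11, 11) = -53*(-36 + 3)*(-13/5) = -53*(-33)*(-13/5) = 1749*(-13/5) = -22737/5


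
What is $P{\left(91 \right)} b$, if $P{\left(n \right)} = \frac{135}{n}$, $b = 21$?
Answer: $\frac{405}{13} \approx 31.154$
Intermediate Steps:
$P{\left(91 \right)} b = \frac{135}{91} \cdot 21 = \frac{405}{13}$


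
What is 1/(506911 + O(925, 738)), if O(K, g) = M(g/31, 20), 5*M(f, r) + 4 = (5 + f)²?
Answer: 961/487300192 ≈ 1.9721e-6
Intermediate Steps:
M(f, r) = -⅘ + (5 + f)²/5
O(K, g) = -⅘ + (5 + g/31)²/5
1/(506911 + O(925, 738)) = 1/(506911 + (-⅘ + (155 + 738)²/4805)) = 1/(506911 + (-⅘ + (1/4805)*893²)) = 1/(506911 + (-⅘ + (1/4805)*797449)) = 1/(506911 + (-⅘ + 797449/4805)) = 1/(506911 + 158721/961) = 1/(487300192/961) = 961/487300192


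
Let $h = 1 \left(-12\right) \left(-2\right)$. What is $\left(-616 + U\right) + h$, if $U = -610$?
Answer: $-1202$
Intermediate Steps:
$h = 24$ ($h = \left(-12\right) \left(-2\right) = 24$)
$\left(-616 + U\right) + h = \left(-616 - 610\right) + 24 = -1226 + 24 = -1202$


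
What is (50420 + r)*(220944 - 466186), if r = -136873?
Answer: 21201906626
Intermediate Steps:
(50420 + r)*(220944 - 466186) = (50420 - 136873)*(220944 - 466186) = -86453*(-245242) = 21201906626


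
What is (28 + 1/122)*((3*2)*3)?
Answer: 30753/61 ≈ 504.15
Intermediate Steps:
(28 + 1/122)*((3*2)*3) = (28 + 1/122)*(6*3) = (3417/122)*18 = 30753/61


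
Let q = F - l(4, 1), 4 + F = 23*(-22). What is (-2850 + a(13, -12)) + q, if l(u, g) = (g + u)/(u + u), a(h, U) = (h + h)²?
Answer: -21477/8 ≈ -2684.6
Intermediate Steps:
a(h, U) = 4*h² (a(h, U) = (2*h)² = 4*h²)
l(u, g) = (g + u)/(2*u) (l(u, g) = (g + u)/((2*u)) = (g + u)*(1/(2*u)) = (g + u)/(2*u))
F = -510 (F = -4 + 23*(-22) = -4 - 506 = -510)
q = -4085/8 (q = -510 - (1 + 4)/(2*4) = -510 - 5/(2*4) = -510 - 1*5/8 = -510 - 5/8 = -4085/8 ≈ -510.63)
(-2850 + a(13, -12)) + q = (-2850 + 4*13²) - 4085/8 = (-2850 + 4*169) - 4085/8 = (-2850 + 676) - 4085/8 = -2174 - 4085/8 = -21477/8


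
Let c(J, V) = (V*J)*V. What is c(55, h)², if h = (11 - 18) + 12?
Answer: 1890625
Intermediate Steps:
h = 5 (h = -7 + 12 = 5)
c(J, V) = J*V² (c(J, V) = (J*V)*V = J*V²)
c(55, h)² = (55*5²)² = (55*25)² = 1375² = 1890625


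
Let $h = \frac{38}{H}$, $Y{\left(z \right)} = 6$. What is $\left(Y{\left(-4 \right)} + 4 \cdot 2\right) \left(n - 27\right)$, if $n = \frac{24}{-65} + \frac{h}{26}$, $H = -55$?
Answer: $- \frac{274232}{715} \approx -383.54$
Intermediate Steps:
$h = - \frac{38}{55}$ ($h = \frac{38}{-55} = 38 \left(- \frac{1}{55}\right) = - \frac{38}{55} \approx -0.69091$)
$n = - \frac{283}{715}$ ($n = \frac{24}{-65} - \frac{38}{55 \cdot 26} = 24 \left(- \frac{1}{65}\right) - \frac{19}{715} = - \frac{24}{65} - \frac{19}{715} = - \frac{283}{715} \approx -0.3958$)
$\left(Y{\left(-4 \right)} + 4 \cdot 2\right) \left(n - 27\right) = \left(6 + 4 \cdot 2\right) \left(- \frac{283}{715} - 27\right) = \left(6 + 8\right) \left(- \frac{19588}{715}\right) = 14 \left(- \frac{19588}{715}\right) = - \frac{274232}{715}$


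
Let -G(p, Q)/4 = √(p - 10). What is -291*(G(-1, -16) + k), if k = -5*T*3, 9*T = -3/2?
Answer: -1455/2 + 1164*I*√11 ≈ -727.5 + 3860.6*I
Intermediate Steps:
G(p, Q) = -4*√(-10 + p) (G(p, Q) = -4*√(p - 10) = -4*√(-10 + p))
T = -⅙ (T = (-3/2)/9 = (-3*½)/9 = (⅑)*(-3/2) = -⅙ ≈ -0.16667)
k = 5/2 (k = -5*(-⅙)*3 = (⅚)*3 = 5/2 ≈ 2.5000)
-291*(G(-1, -16) + k) = -291*(-4*√(-10 - 1) + 5/2) = -291*(-4*I*√11 + 5/2) = -291*(5/2 - 4*I*√11) = -1455/2 + 1164*I*√11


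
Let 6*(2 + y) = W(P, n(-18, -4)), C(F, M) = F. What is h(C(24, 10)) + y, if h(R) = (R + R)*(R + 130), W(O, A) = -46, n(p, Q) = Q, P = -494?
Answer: 22147/3 ≈ 7382.3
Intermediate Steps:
y = -29/3 (y = -2 + (⅙)*(-46) = -2 - 23/3 = -29/3 ≈ -9.6667)
h(R) = 2*R*(130 + R) (h(R) = (2*R)*(130 + R) = 2*R*(130 + R))
h(C(24, 10)) + y = 2*24*(130 + 24) - 29/3 = 2*24*154 - 29/3 = 7392 - 29/3 = 22147/3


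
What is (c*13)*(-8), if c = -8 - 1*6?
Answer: 1456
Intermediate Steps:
c = -14 (c = -8 - 6 = -14)
(c*13)*(-8) = -14*13*(-8) = -182*(-8) = 1456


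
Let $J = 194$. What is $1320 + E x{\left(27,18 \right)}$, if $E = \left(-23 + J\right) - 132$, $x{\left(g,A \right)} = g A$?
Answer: $20274$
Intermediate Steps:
$x{\left(g,A \right)} = A g$
$E = 39$ ($E = \left(-23 + 194\right) - 132 = 171 - 132 = 39$)
$1320 + E x{\left(27,18 \right)} = 1320 + 39 \cdot 18 \cdot 27 = 1320 + 39 \cdot 486 = 1320 + 18954 = 20274$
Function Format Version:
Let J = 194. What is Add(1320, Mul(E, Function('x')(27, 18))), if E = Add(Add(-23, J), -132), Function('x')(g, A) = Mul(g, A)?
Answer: 20274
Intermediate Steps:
Function('x')(g, A) = Mul(A, g)
E = 39 (E = Add(Add(-23, 194), -132) = Add(171, -132) = 39)
Add(1320, Mul(E, Function('x')(27, 18))) = Add(1320, Mul(39, Mul(18, 27))) = Add(1320, Mul(39, 486)) = Add(1320, 18954) = 20274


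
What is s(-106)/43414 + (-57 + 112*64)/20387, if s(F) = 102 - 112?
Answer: 154256542/442540609 ≈ 0.34857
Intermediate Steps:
s(F) = -10
s(-106)/43414 + (-57 + 112*64)/20387 = -10/43414 + (-57 + 112*64)/20387 = -10*1/43414 + (-57 + 7168)*(1/20387) = -5/21707 + 7111*(1/20387) = -5/21707 + 7111/20387 = 154256542/442540609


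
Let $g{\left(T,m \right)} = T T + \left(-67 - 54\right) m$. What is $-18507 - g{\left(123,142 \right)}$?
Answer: $-16454$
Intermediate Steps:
$g{\left(T,m \right)} = T^{2} - 121 m$
$-18507 - g{\left(123,142 \right)} = -18507 - \left(123^{2} - 17182\right) = -18507 - \left(15129 - 17182\right) = -18507 - -2053 = -18507 + 2053 = -16454$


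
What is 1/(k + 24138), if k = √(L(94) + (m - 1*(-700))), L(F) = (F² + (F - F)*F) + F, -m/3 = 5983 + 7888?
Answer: 8046/194225009 - I*√31983/582675027 ≈ 4.1426e-5 - 3.0693e-7*I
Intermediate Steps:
m = -41613 (m = -3*(5983 + 7888) = -3*13871 = -41613)
L(F) = F + F² (L(F) = (F² + 0*F) + F = (F² + 0) + F = F² + F = F + F²)
k = I*√31983 (k = √(94*(1 + 94) + (-41613 - 1*(-700))) = √(94*95 + (-41613 + 700)) = √(8930 - 40913) = √(-31983) = I*√31983 ≈ 178.84*I)
1/(k + 24138) = 1/(I*√31983 + 24138) = 1/(24138 + I*√31983)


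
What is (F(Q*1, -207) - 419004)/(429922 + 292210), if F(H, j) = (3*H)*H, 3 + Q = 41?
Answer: -103668/180533 ≈ -0.57423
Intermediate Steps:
Q = 38 (Q = -3 + 41 = 38)
F(H, j) = 3*H²
(F(Q*1, -207) - 419004)/(429922 + 292210) = (3*(38*1)² - 419004)/(429922 + 292210) = (3*38² - 419004)/722132 = (3*1444 - 419004)*(1/722132) = (4332 - 419004)*(1/722132) = -414672*1/722132 = -103668/180533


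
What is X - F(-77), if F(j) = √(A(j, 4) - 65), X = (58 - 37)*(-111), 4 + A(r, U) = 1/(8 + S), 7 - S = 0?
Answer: -2331 - I*√15510/15 ≈ -2331.0 - 8.3026*I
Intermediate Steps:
S = 7 (S = 7 - 1*0 = 7 + 0 = 7)
A(r, U) = -59/15 (A(r, U) = -4 + 1/(8 + 7) = -4 + 1/15 = -59/15)
X = -2331 (X = 21*(-111) = -2331)
F(j) = I*√15510/15 (F(j) = √(-59/15 - 65) = √(-1034/15) = I*√15510/15)
X - F(-77) = -2331 - I*√15510/15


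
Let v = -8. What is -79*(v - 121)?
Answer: 10191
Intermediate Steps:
-79*(v - 121) = -79*(-8 - 121) = -79*(-129) = 10191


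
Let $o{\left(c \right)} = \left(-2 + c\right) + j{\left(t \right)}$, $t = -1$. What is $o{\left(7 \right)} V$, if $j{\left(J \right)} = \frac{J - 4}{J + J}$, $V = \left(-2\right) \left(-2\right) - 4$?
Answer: $0$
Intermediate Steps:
$V = 0$ ($V = 4 - 4 = 0$)
$j{\left(J \right)} = \frac{-4 + J}{2 J}$
$o{\left(c \right)} = \frac{1}{2} + c$ ($o{\left(c \right)} = \left(-2 + c\right) + \frac{-4 - 1}{2 \left(-1\right)} = \left(-2 + c\right) + \frac{1}{2} \left(-1\right) \left(-5\right) = \left(-2 + c\right) + \frac{5}{2} = \frac{1}{2} + c$)
$o{\left(7 \right)} V = \left(\frac{1}{2} + 7\right) 0 = \frac{15}{2} \cdot 0 = 0$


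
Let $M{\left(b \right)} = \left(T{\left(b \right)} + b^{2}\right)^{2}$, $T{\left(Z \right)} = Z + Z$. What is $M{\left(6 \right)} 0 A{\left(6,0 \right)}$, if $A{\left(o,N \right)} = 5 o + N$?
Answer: $0$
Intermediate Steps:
$T{\left(Z \right)} = 2 Z$
$M{\left(b \right)} = \left(b^{2} + 2 b\right)^{2}$ ($M{\left(b \right)} = \left(2 b + b^{2}\right)^{2} = \left(b^{2} + 2 b\right)^{2}$)
$A{\left(o,N \right)} = N + 5 o$
$M{\left(6 \right)} 0 A{\left(6,0 \right)} = 6^{2} \left(2 + 6\right)^{2} \cdot 0 \left(0 + 5 \cdot 6\right) = 36 \cdot 8^{2} \cdot 0 \left(0 + 30\right) = 36 \cdot 64 \cdot 0 \cdot 30 = 2304 \cdot 0 \cdot 30 = 0 \cdot 30 = 0$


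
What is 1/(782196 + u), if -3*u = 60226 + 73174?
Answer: 3/2213188 ≈ 1.3555e-6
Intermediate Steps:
u = -133400/3 (u = -(60226 + 73174)/3 = -⅓*133400 = -133400/3 ≈ -44467.)
1/(782196 + u) = 1/(782196 - 133400/3) = 1/(2213188/3) = 3/2213188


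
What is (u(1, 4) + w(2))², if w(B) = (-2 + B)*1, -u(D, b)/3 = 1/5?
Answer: 9/25 ≈ 0.36000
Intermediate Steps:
u(D, b) = -⅗ (u(D, b) = -3/5 = -3*⅕ = -⅗)
w(B) = -2 + B
(u(1, 4) + w(2))² = (-⅗ + (-2 + 2))² = (-⅗ + 0)² = (-⅗)² = 9/25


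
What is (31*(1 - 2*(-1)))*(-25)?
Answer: -2325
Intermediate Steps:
(31*(1 - 2*(-1)))*(-25) = (31*(1 + 2))*(-25) = (31*3)*(-25) = 93*(-25) = -2325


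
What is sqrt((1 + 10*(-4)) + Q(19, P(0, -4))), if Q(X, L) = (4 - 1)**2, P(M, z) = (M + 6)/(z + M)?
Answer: I*sqrt(30) ≈ 5.4772*I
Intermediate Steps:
P(M, z) = (6 + M)/(M + z)
Q(X, L) = 9 (Q(X, L) = 3**2 = 9)
sqrt((1 + 10*(-4)) + Q(19, P(0, -4))) = sqrt((1 + 10*(-4)) + 9) = sqrt((1 - 40) + 9) = sqrt(-39 + 9) = sqrt(-30) = I*sqrt(30)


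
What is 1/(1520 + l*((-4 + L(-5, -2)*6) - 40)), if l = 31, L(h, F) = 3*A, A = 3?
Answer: 1/1830 ≈ 0.00054645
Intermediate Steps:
L(h, F) = 9 (L(h, F) = 3*3 = 9)
1/(1520 + l*((-4 + L(-5, -2)*6) - 40)) = 1/(1520 + 31*((-4 + 9*6) - 40)) = 1/(1520 + 31*((-4 + 54) - 40)) = 1/(1520 + 31*(50 - 40)) = 1/(1520 + 31*10) = 1/(1520 + 310) = 1/1830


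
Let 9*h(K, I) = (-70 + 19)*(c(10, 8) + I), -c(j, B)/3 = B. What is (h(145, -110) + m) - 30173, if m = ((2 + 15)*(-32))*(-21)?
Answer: -53969/3 ≈ -17990.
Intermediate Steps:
c(j, B) = -3*B
h(K, I) = 136 - 17*I/3 (h(K, I) = ((-70 + 19)*(-3*8 + I))/9 = (-51*(-24 + I))/9 = (1224 - 51*I)/9 = 136 - 17*I/3)
m = 11424 (m = (17*(-32))*(-21) = -544*(-21) = 11424)
(h(145, -110) + m) - 30173 = ((136 - 17/3*(-110)) + 11424) - 30173 = ((136 + 1870/3) + 11424) - 30173 = (2278/3 + 11424) - 30173 = 36550/3 - 30173 = -53969/3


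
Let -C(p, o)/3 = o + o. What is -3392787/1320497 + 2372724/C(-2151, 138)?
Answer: -87110670874/30371431 ≈ -2868.2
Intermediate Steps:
C(p, o) = -6*o (C(p, o) = -3*(o + o) = -6*o)
-3392787/1320497 + 2372724/C(-2151, 138) = -3392787/1320497 + 2372724/((-6*138)) = -3392787*1/1320497 + 2372724/(-828) = -3392787/1320497 + 2372724*(-1/828) = -3392787/1320497 - 65909/23 = -87110670874/30371431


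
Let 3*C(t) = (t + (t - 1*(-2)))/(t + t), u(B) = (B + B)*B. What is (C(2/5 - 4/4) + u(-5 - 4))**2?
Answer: 2119936/81 ≈ 26172.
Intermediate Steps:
u(B) = 2*B**2 (u(B) = (2*B)*B = 2*B**2)
C(t) = (2 + 2*t)/(6*t) (C(t) = ((t + (t - 1*(-2)))/(t + t))/3 = ((t + (t + 2))/((2*t)))/3 = ((t + (2 + t))*(1/(2*t)))/3 = ((2 + 2*t)*(1/(2*t)))/3 = ((2 + 2*t)/(2*t))/3 = (2 + 2*t)/(6*t))
(C(2/5 - 4/4) + u(-5 - 4))**2 = ((1 + (2/5 - 4/4))/(3*(2/5 - 4/4)) + 2*(-5 - 4)**2)**2 = ((1 + (2*(1/5) - 4*1/4))/(3*(2*(1/5) - 4*1/4)) + 2*(-9)**2)**2 = ((1 + (2/5 - 1))/(3*(2/5 - 1)) + 2*81)**2 = ((1 - 3/5)/(3*(-3/5)) + 162)**2 = ((1/3)*(-5/3)*(2/5) + 162)**2 = (-2/9 + 162)**2 = (1456/9)**2 = 2119936/81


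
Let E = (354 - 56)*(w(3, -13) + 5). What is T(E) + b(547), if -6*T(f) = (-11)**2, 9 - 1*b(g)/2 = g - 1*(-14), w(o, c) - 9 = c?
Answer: -6745/6 ≈ -1124.2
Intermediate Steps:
w(o, c) = 9 + c
E = 298 (E = (354 - 56)*((9 - 13) + 5) = 298*(-4 + 5) = 298*1 = 298)
b(g) = -10 - 2*g (b(g) = 18 - 2*(g - 1*(-14)) = 18 - 2*(g + 14) = 18 - 2*(14 + g) = 18 + (-28 - 2*g) = -10 - 2*g)
T(f) = -121/6 (T(f) = -1/6*(-11)**2 = -1/6*121 = -121/6)
T(E) + b(547) = -121/6 + (-10 - 2*547) = -121/6 + (-10 - 1094) = -121/6 - 1104 = -6745/6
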